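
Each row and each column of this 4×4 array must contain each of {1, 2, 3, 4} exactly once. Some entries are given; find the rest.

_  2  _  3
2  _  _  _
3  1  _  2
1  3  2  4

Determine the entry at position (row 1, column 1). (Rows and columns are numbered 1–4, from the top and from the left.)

At row 1, column 1: row 1 has {2,3}; column 1 has {1,2,3}; that leaves 4.

4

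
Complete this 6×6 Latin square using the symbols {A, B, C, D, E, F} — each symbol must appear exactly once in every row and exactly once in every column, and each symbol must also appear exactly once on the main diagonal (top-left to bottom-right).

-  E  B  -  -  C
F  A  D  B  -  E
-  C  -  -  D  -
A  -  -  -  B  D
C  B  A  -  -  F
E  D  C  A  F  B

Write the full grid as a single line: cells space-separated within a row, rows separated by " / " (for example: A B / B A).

row 1 has {B,C,E}; column 1 has {A,C,E,F}; the diagonal has {A,B} — only D is left for (r1,c1).
row 1 has {B,C,D,E}; column 4 has {A,B} — only F is left for (r1,c4).
row 1 has {B,C,D,E,F}; column 5 has {B,D,F} — only A is left for (r1,c5).
row 2 has {A,B,D,E,F}; column 5 has {A,B,D,F} — only C is left for (r2,c5).
row 3 has {C,D}; column 1 has {A,C,D,E,F} — only B is left for (r3,c1).
row 3 has {B,C,D}; column 4 has {A,B,F} — only E is left for (r3,c4).
row 3 has {B,C,D,E}; column 6 has {B,C,D,E,F} — only A is left for (r3,c6).
row 4 has {A,B,D}; column 2 has {A,B,C,D,E} — only F is left for (r4,c2).
row 4 has {A,B,D,F}; column 3 has {A,B,C,D} — only E is left for (r4,c3).
row 4 has {A,B,D,E,F}; column 4 has {A,B,E,F}; the diagonal has {A,B,D} — only C is left for (r4,c4).
row 5 has {A,B,C,F}; column 4 has {A,B,C,E,F} — only D is left for (r5,c4).
row 5 has {A,B,C,D,F}; column 5 has {A,B,C,D,F}; the diagonal has {A,B,C,D} — only E is left for (r5,c5).
row 3 has {A,B,C,D,E}; column 3 has {A,B,C,D,E}; the diagonal has {A,B,C,D,E} — only F is left for (r3,c3).

D E B F A C / F A D B C E / B C F E D A / A F E C B D / C B A D E F / E D C A F B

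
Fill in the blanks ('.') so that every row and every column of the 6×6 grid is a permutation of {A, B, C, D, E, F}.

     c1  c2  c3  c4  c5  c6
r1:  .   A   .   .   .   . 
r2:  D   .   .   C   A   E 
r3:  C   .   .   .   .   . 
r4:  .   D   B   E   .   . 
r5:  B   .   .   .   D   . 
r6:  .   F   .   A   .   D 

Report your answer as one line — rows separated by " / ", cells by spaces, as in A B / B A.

F A D B E C / D B F C A E / C E A D F B / A D B E C F / B C E F D A / E F C A B D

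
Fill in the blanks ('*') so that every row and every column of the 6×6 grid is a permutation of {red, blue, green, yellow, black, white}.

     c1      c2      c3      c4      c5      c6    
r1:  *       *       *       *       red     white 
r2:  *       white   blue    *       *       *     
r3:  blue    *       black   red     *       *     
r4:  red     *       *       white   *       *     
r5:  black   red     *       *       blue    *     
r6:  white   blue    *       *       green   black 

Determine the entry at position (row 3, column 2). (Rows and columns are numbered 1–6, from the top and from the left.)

yellow

(r6,c4) = yellow
(r5,c4) = green
(r5,c6) = yellow
(r6,c3) = red
(r2,c4) = black
(r2,c5) = yellow
(r3,c5) = white
(r3,c6) = green
(r4,c5) = black
(r4,c6) = blue
(r5,c3) = white
(r1,c4) = blue
(r2,c1) = green
(r2,c6) = red
(r3,c2) = yellow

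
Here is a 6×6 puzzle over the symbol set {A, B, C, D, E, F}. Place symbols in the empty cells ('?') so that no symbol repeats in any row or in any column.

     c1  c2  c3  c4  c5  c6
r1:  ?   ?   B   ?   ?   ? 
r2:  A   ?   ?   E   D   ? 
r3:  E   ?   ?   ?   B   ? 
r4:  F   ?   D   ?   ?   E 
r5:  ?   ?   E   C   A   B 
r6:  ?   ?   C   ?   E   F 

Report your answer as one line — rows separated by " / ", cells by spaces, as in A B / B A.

(r2,c3): row 2 has {A,D,E}; column 3 has {B,C,D,E}, so it must be F.
(r2,c6): row 2 has {A,D,E,F}; column 6 has {B,E,F}, so it must be C.
(r3,c3): row 3 has {B,E}; column 3 has {B,C,D,E,F}, so it must be A.
(r3,c6): row 3 has {A,B,E}; column 6 has {B,C,E,F}, so it must be D.
(r4,c5): row 4 has {D,E,F}; column 5 has {A,B,D,E}, so it must be C.
(r5,c1): row 5 has {A,B,C,E}; column 1 has {A,E,F}, so it must be D.
(r5,c2): row 5 has {A,B,C,D,E}; column 2 is empty so far, so it must be F.
(r6,c1): row 6 has {C,E,F}; column 1 has {A,D,E,F}, so it must be B.
(r1,c1): row 1 has {B}; column 1 has {A,B,D,E,F}, so it must be C.
(r1,c5): row 1 has {B,C}; column 5 has {A,B,C,D,E}, so it must be F.
(r1,c6): row 1 has {B,C,F}; column 6 has {B,C,D,E,F}, so it must be A.
(r2,c2): row 2 has {A,C,D,E,F}; column 2 has {F}, so it must be B.
(r3,c2): row 3 has {A,B,D,E}; column 2 has {B,F}, so it must be C.
(r3,c4): row 3 has {A,B,C,D,E}; column 4 has {C,E}, so it must be F.
(r4,c2): row 4 has {C,D,E,F}; column 2 has {B,C,F}, so it must be A.
(r4,c4): row 4 has {A,C,D,E,F}; column 4 has {C,E,F}, so it must be B.
(r6,c2): row 6 has {B,C,E,F}; column 2 has {A,B,C,F}, so it must be D.
(r6,c4): row 6 has {B,C,D,E,F}; column 4 has {B,C,E,F}, so it must be A.
(r1,c2): row 1 has {A,B,C,F}; column 2 has {A,B,C,D,F}, so it must be E.
(r1,c4): row 1 has {A,B,C,E,F}; column 4 has {A,B,C,E,F}, so it must be D.

C E B D F A / A B F E D C / E C A F B D / F A D B C E / D F E C A B / B D C A E F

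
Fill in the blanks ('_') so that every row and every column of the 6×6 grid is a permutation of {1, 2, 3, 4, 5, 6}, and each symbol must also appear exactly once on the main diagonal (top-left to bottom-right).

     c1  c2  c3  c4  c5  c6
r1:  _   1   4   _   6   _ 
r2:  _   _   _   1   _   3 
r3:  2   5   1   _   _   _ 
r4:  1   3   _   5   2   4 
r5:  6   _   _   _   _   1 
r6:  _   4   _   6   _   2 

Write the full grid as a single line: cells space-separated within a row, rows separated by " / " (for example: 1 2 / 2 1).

At row 1, column 1: row 1 has {1,4,6}; column 1 has {1,2,6}; the diagonal has {1,2,5}; that leaves 3.
At row 1, column 4: row 1 has {1,3,4,6}; column 4 has {1,5,6}; that leaves 2.
At row 1, column 6: row 1 has {1,2,3,4,6}; column 6 has {1,2,3,4}; that leaves 5.
At row 2, column 2: row 2 has {1,3}; column 2 has {1,3,4,5}; the diagonal has {1,2,3,5}; that leaves 6.
At row 3, column 6: row 3 has {1,2,5}; column 6 has {1,2,3,4,5}; that leaves 6.
At row 4, column 3: row 4 has {1,2,3,4,5}; column 3 has {1,4}; that leaves 6.
At row 5, column 2: row 5 has {1,6}; column 2 has {1,3,4,5,6}; that leaves 2.
At row 5, column 5: row 5 has {1,2,6}; column 5 has {2,6}; the diagonal has {1,2,3,5,6}; that leaves 4.
At row 6, column 1: row 6 has {2,4,6}; column 1 has {1,2,3,6}; that leaves 5.
At row 6, column 3: row 6 has {2,4,5,6}; column 3 has {1,4,6}; that leaves 3.
At row 6, column 5: row 6 has {2,3,4,5,6}; column 5 has {2,4,6}; that leaves 1.
At row 2, column 1: row 2 has {1,3,6}; column 1 has {1,2,3,5,6}; that leaves 4.
At row 2, column 5: row 2 has {1,3,4,6}; column 5 has {1,2,4,6}; that leaves 5.
At row 3, column 5: row 3 has {1,2,5,6}; column 5 has {1,2,4,5,6}; that leaves 3.
At row 5, column 3: row 5 has {1,2,4,6}; column 3 has {1,3,4,6}; that leaves 5.
At row 5, column 4: row 5 has {1,2,4,5,6}; column 4 has {1,2,5,6}; that leaves 3.
At row 2, column 3: row 2 has {1,3,4,5,6}; column 3 has {1,3,4,5,6}; that leaves 2.
At row 3, column 4: row 3 has {1,2,3,5,6}; column 4 has {1,2,3,5,6}; that leaves 4.

3 1 4 2 6 5 / 4 6 2 1 5 3 / 2 5 1 4 3 6 / 1 3 6 5 2 4 / 6 2 5 3 4 1 / 5 4 3 6 1 2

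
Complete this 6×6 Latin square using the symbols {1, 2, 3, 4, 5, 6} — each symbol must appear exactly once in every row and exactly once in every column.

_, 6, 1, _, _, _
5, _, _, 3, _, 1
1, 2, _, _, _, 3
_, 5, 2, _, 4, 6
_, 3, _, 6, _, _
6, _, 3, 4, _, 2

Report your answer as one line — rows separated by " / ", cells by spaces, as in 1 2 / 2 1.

(r2,c2) = 4
(r2,c3) = 6
(r2,c5) = 2
(r3,c4) = 5
(r3,c5) = 6
(r4,c1) = 3
(r4,c4) = 1
(r6,c2) = 1
(r6,c5) = 5
(r1,c4) = 2
(r1,c5) = 3
(r3,c3) = 4
(r5,c3) = 5
(r5,c5) = 1
(r5,c6) = 4
(r1,c1) = 4
(r1,c6) = 5
(r5,c1) = 2

4 6 1 2 3 5 / 5 4 6 3 2 1 / 1 2 4 5 6 3 / 3 5 2 1 4 6 / 2 3 5 6 1 4 / 6 1 3 4 5 2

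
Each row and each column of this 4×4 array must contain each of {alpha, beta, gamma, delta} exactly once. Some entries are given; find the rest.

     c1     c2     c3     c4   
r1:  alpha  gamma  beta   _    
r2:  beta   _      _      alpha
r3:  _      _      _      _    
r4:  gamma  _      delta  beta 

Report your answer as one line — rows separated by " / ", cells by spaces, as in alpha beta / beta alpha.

alpha gamma beta delta / beta delta gamma alpha / delta beta alpha gamma / gamma alpha delta beta

(r1,c4): row 1 has {alpha,beta,gamma}; column 4 has {alpha,beta}, so it must be delta.
(r2,c2): row 2 has {alpha,beta}; column 2 has {gamma}, so it must be delta.
(r2,c3): row 2 has {alpha,beta,delta}; column 3 has {beta,delta}, so it must be gamma.
(r3,c1): row 3 is empty so far; column 1 has {alpha,beta,gamma}, so it must be delta.
(r3,c3): row 3 has {delta}; column 3 has {beta,gamma,delta}, so it must be alpha.
(r3,c4): row 3 has {alpha,delta}; column 4 has {alpha,beta,delta}, so it must be gamma.
(r4,c2): row 4 has {beta,gamma,delta}; column 2 has {gamma,delta}, so it must be alpha.
(r3,c2): row 3 has {alpha,gamma,delta}; column 2 has {alpha,gamma,delta}, so it must be beta.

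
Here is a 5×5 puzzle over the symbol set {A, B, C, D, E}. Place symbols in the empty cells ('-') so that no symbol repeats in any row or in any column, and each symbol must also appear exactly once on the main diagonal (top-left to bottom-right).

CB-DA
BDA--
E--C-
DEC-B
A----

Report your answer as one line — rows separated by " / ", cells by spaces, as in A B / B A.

C B E D A / B D A E C / E A B C D / D E C A B / A C D B E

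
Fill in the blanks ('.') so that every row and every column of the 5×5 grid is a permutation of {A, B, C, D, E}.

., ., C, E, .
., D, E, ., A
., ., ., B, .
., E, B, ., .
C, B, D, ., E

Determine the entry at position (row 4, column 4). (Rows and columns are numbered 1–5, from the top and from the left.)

D

(r1,c2) = A
(r2,c1) = B
(r2,c4) = C
(r3,c2) = C
(r3,c3) = A
(r3,c5) = D
(r4,c5) = C
(r5,c4) = A
(r1,c1) = D
(r1,c5) = B
(r3,c1) = E
(r4,c1) = A
(r4,c4) = D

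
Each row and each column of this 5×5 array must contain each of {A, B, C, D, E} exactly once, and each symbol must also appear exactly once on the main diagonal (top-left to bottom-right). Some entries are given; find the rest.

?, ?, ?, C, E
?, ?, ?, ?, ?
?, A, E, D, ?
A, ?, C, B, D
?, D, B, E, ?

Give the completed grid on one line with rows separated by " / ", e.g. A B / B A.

Cell (r1,c1): row 1 has {C,E}; column 1 has {A}; the diagonal has {B,E} → D.
Cell (r1,c2): row 1 has {C,D,E}; column 2 has {A,D} → B.
Cell (r1,c3): row 1 has {B,C,D,E}; column 3 has {B,C,E} → A.
Cell (r2,c2): row 2 is empty so far; column 2 has {A,B,D}; the diagonal has {B,D,E} → C.
Cell (r2,c3): row 2 has {C}; column 3 has {A,B,C,E} → D.
Cell (r2,c4): row 2 has {C,D}; column 4 has {B,C,D,E} → A.
Cell (r2,c5): row 2 has {A,C,D}; column 5 has {D,E} → B.
Cell (r3,c5): row 3 has {A,D,E}; column 5 has {B,D,E} → C.
Cell (r4,c2): row 4 has {A,B,C,D}; column 2 has {A,B,C,D} → E.
Cell (r5,c1): row 5 has {B,D,E}; column 1 has {A,D} → C.
Cell (r5,c5): row 5 has {B,C,D,E}; column 5 has {B,C,D,E}; the diagonal has {B,C,D,E} → A.
Cell (r2,c1): row 2 has {A,B,C,D}; column 1 has {A,C,D} → E.
Cell (r3,c1): row 3 has {A,C,D,E}; column 1 has {A,C,D,E} → B.

D B A C E / E C D A B / B A E D C / A E C B D / C D B E A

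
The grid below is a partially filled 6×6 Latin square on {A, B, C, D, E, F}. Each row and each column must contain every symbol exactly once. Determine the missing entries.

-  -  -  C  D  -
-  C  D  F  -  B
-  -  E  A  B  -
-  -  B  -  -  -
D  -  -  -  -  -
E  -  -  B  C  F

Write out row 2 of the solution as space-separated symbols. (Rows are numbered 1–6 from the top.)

A C D F E B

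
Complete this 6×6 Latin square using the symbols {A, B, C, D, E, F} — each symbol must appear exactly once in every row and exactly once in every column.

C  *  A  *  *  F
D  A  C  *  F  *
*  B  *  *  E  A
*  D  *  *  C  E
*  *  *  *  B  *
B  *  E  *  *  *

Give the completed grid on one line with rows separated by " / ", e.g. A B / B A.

C E A B D F / D A C E F B / F B D C E A / A D B F C E / E C F A B D / B F E D A C

Cell (r1,c2): row 1 has {A,C,F}; column 2 has {A,B,D} → E.
Cell (r1,c5): row 1 has {A,C,E,F}; column 5 has {B,C,E,F} → D.
Cell (r2,c6): row 2 has {A,C,D,F}; column 6 has {A,E,F} → B.
Cell (r3,c1): row 3 has {A,B,E}; column 1 has {B,C,D} → F.
Cell (r3,c3): row 3 has {A,B,E,F}; column 3 has {A,C,E} → D.
Cell (r3,c4): row 3 has {A,B,D,E,F}; column 4 is empty so far → C.
Cell (r4,c1): row 4 has {C,D,E}; column 1 has {B,C,D,F} → A.
Cell (r5,c1): row 5 has {B}; column 1 has {A,B,C,D,F} → E.
Cell (r5,c3): row 5 has {B,E}; column 3 has {A,C,D,E} → F.
Cell (r6,c5): row 6 has {B,E}; column 5 has {B,C,D,E,F} → A.
Cell (r1,c4): row 1 has {A,C,D,E,F}; column 4 has {C} → B.
Cell (r2,c4): row 2 has {A,B,C,D,F}; column 4 has {B,C} → E.
Cell (r4,c3): row 4 has {A,C,D,E}; column 3 has {A,C,D,E,F} → B.
Cell (r4,c4): row 4 has {A,B,C,D,E}; column 4 has {B,C,E} → F.
Cell (r5,c2): row 5 has {B,E,F}; column 2 has {A,B,D,E} → C.
Cell (r5,c6): row 5 has {B,C,E,F}; column 6 has {A,B,E,F} → D.
Cell (r6,c2): row 6 has {A,B,E}; column 2 has {A,B,C,D,E} → F.
Cell (r6,c4): row 6 has {A,B,E,F}; column 4 has {B,C,E,F} → D.
Cell (r6,c6): row 6 has {A,B,D,E,F}; column 6 has {A,B,D,E,F} → C.
Cell (r5,c4): row 5 has {B,C,D,E,F}; column 4 has {B,C,D,E,F} → A.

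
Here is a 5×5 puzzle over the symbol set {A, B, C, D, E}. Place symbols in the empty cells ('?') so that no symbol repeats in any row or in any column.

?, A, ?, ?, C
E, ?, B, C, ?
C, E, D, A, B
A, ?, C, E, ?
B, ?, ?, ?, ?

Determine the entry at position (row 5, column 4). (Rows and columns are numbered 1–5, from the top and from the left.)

D

row 1 has {A,C}; column 1 has {A,B,C,E} — only D is left for (r1,c1).
row 1 has {A,C,D}; column 3 has {B,C,D} — only E is left for (r1,c3).
row 1 has {A,C,D,E}; column 4 has {A,C,E} — only B is left for (r1,c4).
row 2 has {B,C,E}; column 2 has {A,E} — only D is left for (r2,c2).
row 2 has {B,C,D,E}; column 5 has {B,C} — only A is left for (r2,c5).
row 4 has {A,C,E}; column 2 has {A,D,E} — only B is left for (r4,c2).
row 4 has {A,B,C,E}; column 5 has {A,B,C} — only D is left for (r4,c5).
row 5 has {B}; column 2 has {A,B,D,E} — only C is left for (r5,c2).
row 5 has {B,C}; column 3 has {B,C,D,E} — only A is left for (r5,c3).
row 5 has {A,B,C}; column 4 has {A,B,C,E} — only D is left for (r5,c4).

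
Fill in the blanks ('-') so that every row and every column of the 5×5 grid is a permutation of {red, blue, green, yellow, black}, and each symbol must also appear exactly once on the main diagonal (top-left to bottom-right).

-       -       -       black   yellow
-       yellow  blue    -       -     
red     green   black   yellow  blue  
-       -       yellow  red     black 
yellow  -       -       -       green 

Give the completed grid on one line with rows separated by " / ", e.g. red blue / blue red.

blue red green black yellow / black yellow blue green red / red green black yellow blue / green blue yellow red black / yellow black red blue green

Cell (r1,c1): row 1 has {yellow,black}; column 1 has {red,yellow}; the diagonal has {red,green,yellow,black} → blue.
Cell (r1,c2): row 1 has {blue,yellow,black}; column 2 has {green,yellow} → red.
Cell (r1,c3): row 1 has {red,blue,yellow,black}; column 3 has {blue,yellow,black} → green.
Cell (r2,c4): row 2 has {blue,yellow}; column 4 has {red,yellow,black} → green.
Cell (r2,c5): row 2 has {blue,green,yellow}; column 5 has {blue,green,yellow,black} → red.
Cell (r4,c1): row 4 has {red,yellow,black}; column 1 has {red,blue,yellow} → green.
Cell (r4,c2): row 4 has {red,green,yellow,black}; column 2 has {red,green,yellow} → blue.
Cell (r5,c2): row 5 has {green,yellow}; column 2 has {red,blue,green,yellow} → black.
Cell (r5,c3): row 5 has {green,yellow,black}; column 3 has {blue,green,yellow,black} → red.
Cell (r5,c4): row 5 has {red,green,yellow,black}; column 4 has {red,green,yellow,black} → blue.
Cell (r2,c1): row 2 has {red,blue,green,yellow}; column 1 has {red,blue,green,yellow} → black.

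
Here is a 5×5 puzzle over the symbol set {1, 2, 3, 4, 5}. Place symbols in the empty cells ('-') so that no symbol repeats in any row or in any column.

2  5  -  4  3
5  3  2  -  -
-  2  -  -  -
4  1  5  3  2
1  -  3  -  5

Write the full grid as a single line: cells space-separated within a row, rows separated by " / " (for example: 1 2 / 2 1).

Cell (r1,c3): row 1 has {2,3,4,5}; column 3 has {2,3,5} → 1.
Cell (r2,c4): row 2 has {2,3,5}; column 4 has {3,4} → 1.
Cell (r2,c5): row 2 has {1,2,3,5}; column 5 has {2,3,5} → 4.
Cell (r3,c1): row 3 has {2}; column 1 has {1,2,4,5} → 3.
Cell (r3,c3): row 3 has {2,3}; column 3 has {1,2,3,5} → 4.
Cell (r3,c4): row 3 has {2,3,4}; column 4 has {1,3,4} → 5.
Cell (r3,c5): row 3 has {2,3,4,5}; column 5 has {2,3,4,5} → 1.
Cell (r5,c2): row 5 has {1,3,5}; column 2 has {1,2,3,5} → 4.
Cell (r5,c4): row 5 has {1,3,4,5}; column 4 has {1,3,4,5} → 2.

2 5 1 4 3 / 5 3 2 1 4 / 3 2 4 5 1 / 4 1 5 3 2 / 1 4 3 2 5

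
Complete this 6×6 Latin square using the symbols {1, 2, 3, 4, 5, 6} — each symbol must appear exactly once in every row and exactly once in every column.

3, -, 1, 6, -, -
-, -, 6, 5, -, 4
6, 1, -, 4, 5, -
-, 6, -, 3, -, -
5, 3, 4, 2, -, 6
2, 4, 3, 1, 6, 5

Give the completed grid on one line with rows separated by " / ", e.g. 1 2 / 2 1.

3 5 1 6 4 2 / 1 2 6 5 3 4 / 6 1 2 4 5 3 / 4 6 5 3 2 1 / 5 3 4 2 1 6 / 2 4 3 1 6 5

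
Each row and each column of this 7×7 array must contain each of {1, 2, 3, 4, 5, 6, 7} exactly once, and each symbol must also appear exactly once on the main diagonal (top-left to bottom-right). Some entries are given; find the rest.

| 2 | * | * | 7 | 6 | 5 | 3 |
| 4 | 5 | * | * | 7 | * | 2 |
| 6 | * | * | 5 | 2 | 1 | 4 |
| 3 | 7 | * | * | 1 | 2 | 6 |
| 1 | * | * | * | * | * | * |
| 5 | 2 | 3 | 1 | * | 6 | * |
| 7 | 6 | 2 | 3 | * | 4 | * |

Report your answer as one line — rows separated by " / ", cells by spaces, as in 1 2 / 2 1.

2 1 4 7 6 5 3 / 4 5 1 6 7 3 2 / 6 3 7 5 2 1 4 / 3 7 5 4 1 2 6 / 1 4 6 2 3 7 5 / 5 2 3 1 4 6 7 / 7 6 2 3 5 4 1

(r2,c4): row 2 has {2,4,5,7}; column 4 has {1,3,5,7}, so it must be 6.
(r2,c6): row 2 has {2,4,5,6,7}; column 6 has {1,2,4,5,6}, so it must be 3.
(r3,c2): row 3 has {1,2,4,5,6}; column 2 has {2,5,6,7}, so it must be 3.
(r3,c3): row 3 has {1,2,3,4,5,6}; column 3 has {2,3}; the diagonal has {2,5,6}, so it must be 7.
(r4,c4): row 4 has {1,2,3,6,7}; column 4 has {1,3,5,6,7}; the diagonal has {2,5,6,7}, so it must be 4.
(r5,c2): row 5 has {1}; column 2 has {2,3,5,6,7}, so it must be 4.
(r5,c4): row 5 has {1,4}; column 4 has {1,3,4,5,6,7}, so it must be 2.
(r5,c5): row 5 has {1,2,4}; column 5 has {1,2,6,7}; the diagonal has {2,4,5,6,7}, so it must be 3.
(r5,c6): row 5 has {1,2,3,4}; column 6 has {1,2,3,4,5,6}, so it must be 7.
(r5,c7): row 5 has {1,2,3,4,7}; column 7 has {2,3,4,6}, so it must be 5.
(r6,c5): row 6 has {1,2,3,5,6}; column 5 has {1,2,3,6,7}, so it must be 4.
(r6,c7): row 6 has {1,2,3,4,5,6}; column 7 has {2,3,4,5,6}, so it must be 7.
(r7,c5): row 7 has {2,3,4,6,7}; column 5 has {1,2,3,4,6,7}, so it must be 5.
(r7,c7): row 7 has {2,3,4,5,6,7}; column 7 has {2,3,4,5,6,7}; the diagonal has {2,3,4,5,6,7}, so it must be 1.
(r1,c2): row 1 has {2,3,5,6,7}; column 2 has {2,3,4,5,6,7}, so it must be 1.
(r1,c3): row 1 has {1,2,3,5,6,7}; column 3 has {2,3,7}, so it must be 4.
(r2,c3): row 2 has {2,3,4,5,6,7}; column 3 has {2,3,4,7}, so it must be 1.
(r4,c3): row 4 has {1,2,3,4,6,7}; column 3 has {1,2,3,4,7}, so it must be 5.
(r5,c3): row 5 has {1,2,3,4,5,7}; column 3 has {1,2,3,4,5,7}, so it must be 6.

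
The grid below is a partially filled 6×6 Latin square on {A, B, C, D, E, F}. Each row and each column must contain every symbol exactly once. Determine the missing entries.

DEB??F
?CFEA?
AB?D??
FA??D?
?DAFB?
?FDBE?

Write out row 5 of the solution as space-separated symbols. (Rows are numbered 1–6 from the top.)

E D A F B C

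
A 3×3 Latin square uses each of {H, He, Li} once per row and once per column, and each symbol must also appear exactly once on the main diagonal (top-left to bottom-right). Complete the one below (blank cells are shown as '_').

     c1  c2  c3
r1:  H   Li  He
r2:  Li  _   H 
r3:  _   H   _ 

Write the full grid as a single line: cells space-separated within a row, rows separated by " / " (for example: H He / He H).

H Li He / Li He H / He H Li

(r2,c2) = He
(r3,c1) = He
(r3,c3) = Li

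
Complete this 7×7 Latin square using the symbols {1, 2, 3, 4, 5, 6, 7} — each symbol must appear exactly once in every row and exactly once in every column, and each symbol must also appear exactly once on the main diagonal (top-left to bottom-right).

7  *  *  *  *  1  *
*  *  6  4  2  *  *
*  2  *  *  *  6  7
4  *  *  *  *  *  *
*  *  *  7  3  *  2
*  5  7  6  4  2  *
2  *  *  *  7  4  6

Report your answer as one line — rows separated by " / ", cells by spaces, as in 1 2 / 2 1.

7 6 3 2 5 1 4 / 3 1 6 4 2 7 5 / 5 2 4 3 1 6 7 / 4 7 2 5 6 3 1 / 6 4 1 7 3 5 2 / 1 5 7 6 4 2 3 / 2 3 5 1 7 4 6

(r2,c2): row 2 has {2,4,6}; column 2 has {2,5}; the diagonal has {2,3,6,7}, so it must be 1.
(r4,c4): row 4 has {4}; column 4 has {4,6,7}; the diagonal has {1,2,3,6,7}, so it must be 5.
(r5,c6): row 5 has {2,3,7}; column 6 has {1,2,4,6}, so it must be 5.
(r7,c2): row 7 has {2,4,6,7}; column 2 has {1,2,5}, so it must be 3.
(r7,c4): row 7 has {2,3,4,6,7}; column 4 has {4,5,6,7}, so it must be 1.
(r3,c3): row 3 has {2,6,7}; column 3 has {6,7}; the diagonal has {1,2,3,5,6,7}, so it must be 4.
(r3,c4): row 3 has {2,4,6,7}; column 4 has {1,4,5,6,7}, so it must be 3.
(r5,c3): row 5 has {2,3,5,7}; column 3 has {4,6,7}, so it must be 1.
(r7,c3): row 7 has {1,2,3,4,6,7}; column 3 has {1,4,6,7}, so it must be 5.
(r1,c4): row 1 has {1,7}; column 4 has {1,3,4,5,6,7}, so it must be 2.
(r5,c1): row 5 has {1,2,3,5,7}; column 1 has {2,4,7}, so it must be 6.
(r5,c2): row 5 has {1,2,3,5,6,7}; column 2 has {1,2,3,5}, so it must be 4.
(r1,c2): row 1 has {1,2,7}; column 2 has {1,2,3,4,5}, so it must be 6.
(r1,c3): row 1 has {1,2,6,7}; column 3 has {1,4,5,6,7}, so it must be 3.
(r1,c5): row 1 has {1,2,3,6,7}; column 5 has {2,3,4,7}, so it must be 5.
(r1,c7): row 1 has {1,2,3,5,6,7}; column 7 has {2,6,7}, so it must be 4.
(r3,c5): row 3 has {2,3,4,6,7}; column 5 has {2,3,4,5,7}, so it must be 1.
(r4,c2): row 4 has {4,5}; column 2 has {1,2,3,4,5,6}, so it must be 7.
(r4,c3): row 4 has {4,5,7}; column 3 has {1,3,4,5,6,7}, so it must be 2.
(r4,c5): row 4 has {2,4,5,7}; column 5 has {1,2,3,4,5,7}, so it must be 6.
(r4,c6): row 4 has {2,4,5,6,7}; column 6 has {1,2,4,5,6}, so it must be 3.
(r4,c7): row 4 has {2,3,4,5,6,7}; column 7 has {2,4,6,7}, so it must be 1.
(r6,c7): row 6 has {2,4,5,6,7}; column 7 has {1,2,4,6,7}, so it must be 3.
(r2,c6): row 2 has {1,2,4,6}; column 6 has {1,2,3,4,5,6}, so it must be 7.
(r2,c7): row 2 has {1,2,4,6,7}; column 7 has {1,2,3,4,6,7}, so it must be 5.
(r3,c1): row 3 has {1,2,3,4,6,7}; column 1 has {2,4,6,7}, so it must be 5.
(r6,c1): row 6 has {2,3,4,5,6,7}; column 1 has {2,4,5,6,7}, so it must be 1.
(r2,c1): row 2 has {1,2,4,5,6,7}; column 1 has {1,2,4,5,6,7}, so it must be 3.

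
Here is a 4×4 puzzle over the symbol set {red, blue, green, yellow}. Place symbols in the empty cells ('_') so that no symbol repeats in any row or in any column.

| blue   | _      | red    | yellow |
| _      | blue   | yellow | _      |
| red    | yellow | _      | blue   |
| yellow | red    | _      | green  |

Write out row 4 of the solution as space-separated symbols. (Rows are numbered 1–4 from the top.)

yellow red blue green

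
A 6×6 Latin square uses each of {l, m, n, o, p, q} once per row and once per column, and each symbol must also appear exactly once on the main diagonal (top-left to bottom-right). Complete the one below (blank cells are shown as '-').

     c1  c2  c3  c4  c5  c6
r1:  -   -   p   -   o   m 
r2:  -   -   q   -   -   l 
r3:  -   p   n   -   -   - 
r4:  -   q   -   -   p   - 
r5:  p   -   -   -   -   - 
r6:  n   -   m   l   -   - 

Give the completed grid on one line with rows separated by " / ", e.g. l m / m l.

q l p n o m / o m q p n l / l p n q m o / m q l o p n / p n o m l q / n o m l q p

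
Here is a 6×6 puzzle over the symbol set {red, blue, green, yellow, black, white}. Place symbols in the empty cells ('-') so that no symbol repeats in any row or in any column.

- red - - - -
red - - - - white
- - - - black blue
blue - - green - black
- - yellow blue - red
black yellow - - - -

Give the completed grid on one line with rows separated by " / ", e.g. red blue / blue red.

Cell (r4,c2): row 4 has {blue,green,black}; column 2 has {red,yellow} → white.
Cell (r4,c3): row 4 has {blue,green,black,white}; column 3 has {yellow} → red.
Cell (r4,c5): row 4 has {red,blue,green,black,white}; column 5 has {black} → yellow.
Cell (r6,c6): row 6 has {yellow,black}; column 6 has {red,blue,black,white} → green.
Cell (r1,c6): row 1 has {red}; column 6 has {red,blue,green,black,white} → yellow.
Cell (r3,c2): row 3 has {blue,black}; column 2 has {red,yellow,white} → green.
Cell (r3,c3): row 3 has {blue,green,black}; column 3 has {red,yellow} → white.
Cell (r5,c2): row 5 has {red,blue,yellow}; column 2 has {red,green,yellow,white} → black.
Cell (r6,c3): row 6 has {green,yellow,black}; column 3 has {red,yellow,white} → blue.
Cell (r2,c2): row 2 has {red,white}; column 2 has {red,green,yellow,black,white} → blue.
Cell (r2,c5): row 2 has {red,blue,white}; column 5 has {yellow,black} → green.
Cell (r3,c1): row 3 has {blue,green,black,white}; column 1 has {red,blue,black} → yellow.
Cell (r3,c4): row 3 has {blue,green,yellow,black,white}; column 4 has {blue,green} → red.
Cell (r5,c5): row 5 has {red,blue,yellow,black}; column 5 has {green,yellow,black} → white.
Cell (r6,c4): row 6 has {blue,green,yellow,black}; column 4 has {red,blue,green} → white.
Cell (r6,c5): row 6 has {blue,green,yellow,black,white}; column 5 has {green,yellow,black,white} → red.
Cell (r1,c4): row 1 has {red,yellow}; column 4 has {red,blue,green,white} → black.
Cell (r1,c5): row 1 has {red,yellow,black}; column 5 has {red,green,yellow,black,white} → blue.
Cell (r2,c3): row 2 has {red,blue,green,white}; column 3 has {red,blue,yellow,white} → black.
Cell (r2,c4): row 2 has {red,blue,green,black,white}; column 4 has {red,blue,green,black,white} → yellow.
Cell (r5,c1): row 5 has {red,blue,yellow,black,white}; column 1 has {red,blue,yellow,black} → green.
Cell (r1,c1): row 1 has {red,blue,yellow,black}; column 1 has {red,blue,green,yellow,black} → white.
Cell (r1,c3): row 1 has {red,blue,yellow,black,white}; column 3 has {red,blue,yellow,black,white} → green.

white red green black blue yellow / red blue black yellow green white / yellow green white red black blue / blue white red green yellow black / green black yellow blue white red / black yellow blue white red green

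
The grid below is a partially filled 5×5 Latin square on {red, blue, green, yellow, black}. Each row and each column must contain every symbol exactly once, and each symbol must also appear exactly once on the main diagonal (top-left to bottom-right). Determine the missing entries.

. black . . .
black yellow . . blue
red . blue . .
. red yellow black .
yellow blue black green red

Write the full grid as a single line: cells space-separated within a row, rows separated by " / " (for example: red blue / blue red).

green black red blue yellow / black yellow green red blue / red green blue yellow black / blue red yellow black green / yellow blue black green red

At row 1, column 1: row 1 has {black}; column 1 has {red,yellow,black}; the diagonal has {red,blue,yellow,black}; that leaves green.
At row 1, column 3: row 1 has {green,black}; column 3 has {blue,yellow,black}; that leaves red.
At row 1, column 5: row 1 has {red,green,black}; column 5 has {red,blue}; that leaves yellow.
At row 2, column 3: row 2 has {blue,yellow,black}; column 3 has {red,blue,yellow,black}; that leaves green.
At row 2, column 4: row 2 has {blue,green,yellow,black}; column 4 has {green,black}; that leaves red.
At row 3, column 2: row 3 has {red,blue}; column 2 has {red,blue,yellow,black}; that leaves green.
At row 3, column 4: row 3 has {red,blue,green}; column 4 has {red,green,black}; that leaves yellow.
At row 3, column 5: row 3 has {red,blue,green,yellow}; column 5 has {red,blue,yellow}; that leaves black.
At row 4, column 1: row 4 has {red,yellow,black}; column 1 has {red,green,yellow,black}; that leaves blue.
At row 4, column 5: row 4 has {red,blue,yellow,black}; column 5 has {red,blue,yellow,black}; that leaves green.
At row 1, column 4: row 1 has {red,green,yellow,black}; column 4 has {red,green,yellow,black}; that leaves blue.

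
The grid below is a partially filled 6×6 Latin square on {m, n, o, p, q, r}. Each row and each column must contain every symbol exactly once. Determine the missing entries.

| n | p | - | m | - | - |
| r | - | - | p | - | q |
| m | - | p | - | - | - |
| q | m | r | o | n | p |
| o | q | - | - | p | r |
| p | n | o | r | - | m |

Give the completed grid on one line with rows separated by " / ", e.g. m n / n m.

n p q m r o / r o n p m q / m r p q o n / q m r o n p / o q m n p r / p n o r q m

(r1,c3): row 1 has {m,n,p}; column 3 has {o,p,r}, so it must be q.
(r1,c6): row 1 has {m,n,p,q}; column 6 has {m,p,q,r}, so it must be o.
(r2,c2): row 2 has {p,q,r}; column 2 has {m,n,p,q}, so it must be o.
(r2,c5): row 2 has {o,p,q,r}; column 5 has {n,p}, so it must be m.
(r3,c2): row 3 has {m,p}; column 2 has {m,n,o,p,q}, so it must be r.
(r3,c6): row 3 has {m,p,r}; column 6 has {m,o,p,q,r}, so it must be n.
(r5,c4): row 5 has {o,p,q,r}; column 4 has {m,o,p,r}, so it must be n.
(r6,c5): row 6 has {m,n,o,p,r}; column 5 has {m,n,p}, so it must be q.
(r1,c5): row 1 has {m,n,o,p,q}; column 5 has {m,n,p,q}, so it must be r.
(r2,c3): row 2 has {m,o,p,q,r}; column 3 has {o,p,q,r}, so it must be n.
(r3,c4): row 3 has {m,n,p,r}; column 4 has {m,n,o,p,r}, so it must be q.
(r3,c5): row 3 has {m,n,p,q,r}; column 5 has {m,n,p,q,r}, so it must be o.
(r5,c3): row 5 has {n,o,p,q,r}; column 3 has {n,o,p,q,r}, so it must be m.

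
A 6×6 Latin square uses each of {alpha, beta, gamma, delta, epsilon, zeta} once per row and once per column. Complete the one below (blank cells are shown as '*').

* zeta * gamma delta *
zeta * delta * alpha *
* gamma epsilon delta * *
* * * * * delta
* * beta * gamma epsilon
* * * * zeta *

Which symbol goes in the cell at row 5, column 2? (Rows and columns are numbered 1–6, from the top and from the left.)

alpha

(r1,c3) = alpha
(r1,c6) = beta
(r2,c6) = gamma
(r3,c5) = beta
(r4,c5) = epsilon
(r6,c3) = gamma
(r6,c6) = alpha
(r1,c1) = epsilon
(r3,c1) = alpha
(r3,c6) = zeta
(r4,c3) = zeta
(r5,c1) = delta
(r5,c2) = alpha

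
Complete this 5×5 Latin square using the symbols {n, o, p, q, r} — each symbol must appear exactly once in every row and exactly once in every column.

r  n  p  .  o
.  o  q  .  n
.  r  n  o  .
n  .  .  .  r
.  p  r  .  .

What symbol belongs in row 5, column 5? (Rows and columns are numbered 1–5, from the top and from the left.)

q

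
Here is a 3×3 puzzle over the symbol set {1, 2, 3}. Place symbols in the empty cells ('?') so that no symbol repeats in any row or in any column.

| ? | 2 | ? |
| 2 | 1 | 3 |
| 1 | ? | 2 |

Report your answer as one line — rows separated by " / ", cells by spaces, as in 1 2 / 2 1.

3 2 1 / 2 1 3 / 1 3 2

(r1,c1): row 1 has {2}; column 1 has {1,2}, so it must be 3.
(r1,c3): row 1 has {2,3}; column 3 has {2,3}, so it must be 1.
(r3,c2): row 3 has {1,2}; column 2 has {1,2}, so it must be 3.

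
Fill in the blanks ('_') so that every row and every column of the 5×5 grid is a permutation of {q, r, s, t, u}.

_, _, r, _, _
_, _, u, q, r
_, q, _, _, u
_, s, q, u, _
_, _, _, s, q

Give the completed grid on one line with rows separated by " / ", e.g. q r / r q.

q u r t s / s t u q r / t q s r u / r s q u t / u r t s q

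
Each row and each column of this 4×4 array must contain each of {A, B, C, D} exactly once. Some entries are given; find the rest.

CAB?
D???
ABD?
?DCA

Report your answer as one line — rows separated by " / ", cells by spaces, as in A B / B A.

(r1,c4) = D
(r2,c2) = C
(r2,c3) = A
(r2,c4) = B
(r3,c4) = C
(r4,c1) = B

C A B D / D C A B / A B D C / B D C A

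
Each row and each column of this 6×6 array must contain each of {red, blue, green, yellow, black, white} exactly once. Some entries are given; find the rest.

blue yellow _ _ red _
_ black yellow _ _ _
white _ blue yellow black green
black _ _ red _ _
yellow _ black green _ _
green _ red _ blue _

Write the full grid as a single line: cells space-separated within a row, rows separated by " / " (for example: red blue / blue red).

(r2,c1) = red
(r3,c2) = red
(r5,c5) = white
(r6,c2) = white
(r6,c4) = black
(r6,c6) = yellow
(r1,c4) = white
(r1,c6) = black
(r2,c4) = blue
(r2,c5) = green
(r2,c6) = white
(r4,c5) = yellow
(r4,c6) = blue
(r5,c2) = blue
(r5,c6) = red
(r1,c3) = green
(r4,c2) = green
(r4,c3) = white

blue yellow green white red black / red black yellow blue green white / white red blue yellow black green / black green white red yellow blue / yellow blue black green white red / green white red black blue yellow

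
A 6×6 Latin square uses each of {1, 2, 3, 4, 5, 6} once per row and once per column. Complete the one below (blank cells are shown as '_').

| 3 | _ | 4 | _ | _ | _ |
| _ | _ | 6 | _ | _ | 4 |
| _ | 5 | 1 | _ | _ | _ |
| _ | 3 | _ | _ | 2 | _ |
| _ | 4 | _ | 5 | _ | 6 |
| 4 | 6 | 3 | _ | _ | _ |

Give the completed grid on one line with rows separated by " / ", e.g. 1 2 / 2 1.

3 1 4 2 6 5 / 5 2 6 3 1 4 / 2 5 1 6 4 3 / 6 3 5 4 2 1 / 1 4 2 5 3 6 / 4 6 3 1 5 2

(r4,c3): row 4 has {2,3}; column 3 has {1,3,4,6}, so it must be 5.
(r4,c6): row 4 has {2,3,5}; column 6 has {4,6}, so it must be 1.
(r5,c3): row 5 has {4,5,6}; column 3 has {1,3,4,5,6}, so it must be 2.
(r4,c1): row 4 has {1,2,3,5}; column 1 has {3,4}, so it must be 6.
(r4,c4): row 4 has {1,2,3,5,6}; column 4 has {5}, so it must be 4.
(r5,c1): row 5 has {2,4,5,6}; column 1 has {3,4,6}, so it must be 1.
(r5,c5): row 5 has {1,2,4,5,6}; column 5 has {2}, so it must be 3.
(r3,c1): row 3 has {1,5}; column 1 has {1,3,4,6}, so it must be 2.
(r3,c6): row 3 has {1,2,5}; column 6 has {1,4,6}, so it must be 3.
(r2,c1): row 2 has {4,6}; column 1 has {1,2,3,4,6}, so it must be 5.
(r2,c5): row 2 has {4,5,6}; column 5 has {2,3}, so it must be 1.
(r3,c4): row 3 has {1,2,3,5}; column 4 has {4,5}, so it must be 6.
(r3,c5): row 3 has {1,2,3,5,6}; column 5 has {1,2,3}, so it must be 4.
(r6,c5): row 6 has {3,4,6}; column 5 has {1,2,3,4}, so it must be 5.
(r6,c6): row 6 has {3,4,5,6}; column 6 has {1,3,4,6}, so it must be 2.
(r1,c5): row 1 has {3,4}; column 5 has {1,2,3,4,5}, so it must be 6.
(r1,c6): row 1 has {3,4,6}; column 6 has {1,2,3,4,6}, so it must be 5.
(r2,c2): row 2 has {1,4,5,6}; column 2 has {3,4,5,6}, so it must be 2.
(r2,c4): row 2 has {1,2,4,5,6}; column 4 has {4,5,6}, so it must be 3.
(r6,c4): row 6 has {2,3,4,5,6}; column 4 has {3,4,5,6}, so it must be 1.
(r1,c2): row 1 has {3,4,5,6}; column 2 has {2,3,4,5,6}, so it must be 1.
(r1,c4): row 1 has {1,3,4,5,6}; column 4 has {1,3,4,5,6}, so it must be 2.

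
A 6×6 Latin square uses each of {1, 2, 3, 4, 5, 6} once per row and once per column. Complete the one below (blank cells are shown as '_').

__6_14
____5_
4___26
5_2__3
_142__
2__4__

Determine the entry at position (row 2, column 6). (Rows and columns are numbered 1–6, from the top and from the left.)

2

Cell (r1,c1): row 1 has {1,4,6}; column 1 has {2,4,5} → 3.
Cell (r1,c4): row 1 has {1,3,4,6}; column 4 has {2,4} → 5.
Cell (r5,c1): row 5 has {1,2,4}; column 1 has {2,3,4,5} → 6.
Cell (r5,c5): row 5 has {1,2,4,6}; column 5 has {1,2,5} → 3.
Cell (r5,c6): row 5 has {1,2,3,4,6}; column 6 has {3,4,6} → 5.
Cell (r6,c5): row 6 has {2,4}; column 5 has {1,2,3,5} → 6.
Cell (r6,c6): row 6 has {2,4,6}; column 6 has {3,4,5,6} → 1.
Cell (r1,c2): row 1 has {1,3,4,5,6}; column 2 has {1} → 2.
Cell (r2,c1): row 2 has {5}; column 1 has {2,3,4,5,6} → 1.
Cell (r2,c3): row 2 has {1,5}; column 3 has {2,4,6} → 3.
Cell (r2,c4): row 2 has {1,3,5}; column 4 has {2,4,5} → 6.
Cell (r2,c6): row 2 has {1,3,5,6}; column 6 has {1,3,4,5,6} → 2.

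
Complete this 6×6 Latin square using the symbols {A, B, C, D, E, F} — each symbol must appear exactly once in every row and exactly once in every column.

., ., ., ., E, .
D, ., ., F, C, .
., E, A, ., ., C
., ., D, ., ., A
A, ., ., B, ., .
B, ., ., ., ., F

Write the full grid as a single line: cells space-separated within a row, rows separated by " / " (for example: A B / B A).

C F B A E D / D A E F C B / F E A D B C / E B D C F A / A C F B D E / B D C E A F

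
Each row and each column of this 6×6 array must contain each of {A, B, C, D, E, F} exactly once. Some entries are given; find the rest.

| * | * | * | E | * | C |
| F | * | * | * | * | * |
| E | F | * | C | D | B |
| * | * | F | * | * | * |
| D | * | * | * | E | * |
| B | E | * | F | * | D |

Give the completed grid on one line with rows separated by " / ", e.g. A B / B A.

A B D E F C / F D E B C A / E F A C D B / C A F D B E / D C B A E F / B E C F A D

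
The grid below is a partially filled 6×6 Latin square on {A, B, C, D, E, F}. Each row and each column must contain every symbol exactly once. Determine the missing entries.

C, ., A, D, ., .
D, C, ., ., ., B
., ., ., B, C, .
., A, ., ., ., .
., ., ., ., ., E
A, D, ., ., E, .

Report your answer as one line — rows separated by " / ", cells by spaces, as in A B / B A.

Cell (r1,c6): row 1 has {A,C,D}; column 6 has {B,E} → F.
Cell (r6,c6): row 6 has {A,D,E}; column 6 has {B,E,F} → C.
Cell (r1,c5): row 1 has {A,C,D,F}; column 5 has {C,E} → B.
Cell (r4,c6): row 4 has {A}; column 6 has {B,C,E,F} → D.
Cell (r6,c4): row 6 has {A,C,D,E}; column 4 has {B,D} → F.
Cell (r1,c2): row 1 has {A,B,C,D,F}; column 2 has {A,C,D} → E.
Cell (r3,c2): row 3 has {B,C}; column 2 has {A,C,D,E} → F.
Cell (r3,c6): row 3 has {B,C,F}; column 6 has {B,C,D,E,F} → A.
Cell (r4,c5): row 4 has {A,D}; column 5 has {B,C,E} → F.
Cell (r5,c2): row 5 has {E}; column 2 has {A,C,D,E,F} → B.
Cell (r6,c3): row 6 has {A,C,D,E,F}; column 3 has {A} → B.
Cell (r2,c5): row 2 has {B,C,D}; column 5 has {B,C,E,F} → A.
Cell (r3,c1): row 3 has {A,B,C,F}; column 1 has {A,C,D} → E.
Cell (r3,c3): row 3 has {A,B,C,E,F}; column 3 has {A,B} → D.
Cell (r4,c1): row 4 has {A,D,F}; column 1 has {A,C,D,E} → B.
Cell (r5,c1): row 5 has {B,E}; column 1 has {A,B,C,D,E} → F.
Cell (r5,c3): row 5 has {B,E,F}; column 3 has {A,B,D} → C.
Cell (r5,c4): row 5 has {B,C,E,F}; column 4 has {B,D,F} → A.
Cell (r5,c5): row 5 has {A,B,C,E,F}; column 5 has {A,B,C,E,F} → D.
Cell (r2,c4): row 2 has {A,B,C,D}; column 4 has {A,B,D,F} → E.
Cell (r4,c3): row 4 has {A,B,D,F}; column 3 has {A,B,C,D} → E.
Cell (r4,c4): row 4 has {A,B,D,E,F}; column 4 has {A,B,D,E,F} → C.
Cell (r2,c3): row 2 has {A,B,C,D,E}; column 3 has {A,B,C,D,E} → F.

C E A D B F / D C F E A B / E F D B C A / B A E C F D / F B C A D E / A D B F E C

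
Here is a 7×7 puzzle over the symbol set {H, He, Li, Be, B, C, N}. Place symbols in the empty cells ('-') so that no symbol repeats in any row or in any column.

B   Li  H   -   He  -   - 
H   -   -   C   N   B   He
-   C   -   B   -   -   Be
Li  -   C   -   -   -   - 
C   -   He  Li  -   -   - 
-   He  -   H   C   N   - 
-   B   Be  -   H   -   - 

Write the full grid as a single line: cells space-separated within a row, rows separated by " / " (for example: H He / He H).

B Li H Be He C N / H Be Li C N B He / He C N B Li H Be / Li H C N Be He B / C N He Li B Be H / Be He B H C N Li / N B Be He H Li C

(r2,c2): row 2 has {H,He,B,C,N}; column 2 has {He,Li,B,C}, so it must be Be.
(r2,c3): row 2 has {H,He,Be,B,C,N}; column 3 has {H,He,Be,C}, so it must be Li.
(r3,c3): row 3 has {Be,B,C}; column 3 has {H,He,Li,Be,C}, so it must be N.
(r3,c5): row 3 has {Be,B,C,N}; column 5 has {H,He,C,N}, so it must be Li.
(r6,c1): row 6 has {H,He,C,N}; column 1 has {H,Li,B,C}, so it must be Be.
(r6,c3): row 6 has {H,He,Be,C,N}; column 3 has {H,He,Li,Be,C,N}, so it must be B.
(r6,c7): row 6 has {H,He,Be,B,C,N}; column 7 has {He,Be}, so it must be Li.
(r3,c1): row 3 has {Li,Be,B,C,N}; column 1 has {H,Li,Be,B,C}, so it must be He.
(r3,c6): row 3 has {He,Li,Be,B,C,N}; column 6 has {B,N}, so it must be H.
(r5,c6): row 5 has {He,Li,C}; column 6 has {H,B,N}, so it must be Be.
(r7,c1): row 7 has {H,Be,B}; column 1 has {H,He,Li,Be,B,C}, so it must be N.
(r7,c4): row 7 has {H,Be,B,N}; column 4 has {H,Li,B,C}, so it must be He.
(r7,c7): row 7 has {H,He,Be,B,N}; column 7 has {He,Li,Be}, so it must be C.
(r1,c6): row 1 has {H,He,Li,B}; column 6 has {H,Be,B,N}, so it must be C.
(r1,c7): row 1 has {H,He,Li,B,C}; column 7 has {He,Li,Be,C}, so it must be N.
(r4,c6): row 4 has {Li,C}; column 6 has {H,Be,B,C,N}, so it must be He.
(r5,c5): row 5 has {He,Li,Be,C}; column 5 has {H,He,Li,C,N}, so it must be B.
(r5,c7): row 5 has {He,Li,Be,B,C}; column 7 has {He,Li,Be,C,N}, so it must be H.
(r7,c6): row 7 has {H,He,Be,B,C,N}; column 6 has {H,He,Be,B,C,N}, so it must be Li.
(r1,c4): row 1 has {H,He,Li,B,C,N}; column 4 has {H,He,Li,B,C}, so it must be Be.
(r4,c4): row 4 has {He,Li,C}; column 4 has {H,He,Li,Be,B,C}, so it must be N.
(r4,c5): row 4 has {He,Li,C,N}; column 5 has {H,He,Li,B,C,N}, so it must be Be.
(r4,c7): row 4 has {He,Li,Be,C,N}; column 7 has {H,He,Li,Be,C,N}, so it must be B.
(r5,c2): row 5 has {H,He,Li,Be,B,C}; column 2 has {He,Li,Be,B,C}, so it must be N.
(r4,c2): row 4 has {He,Li,Be,B,C,N}; column 2 has {He,Li,Be,B,C,N}, so it must be H.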